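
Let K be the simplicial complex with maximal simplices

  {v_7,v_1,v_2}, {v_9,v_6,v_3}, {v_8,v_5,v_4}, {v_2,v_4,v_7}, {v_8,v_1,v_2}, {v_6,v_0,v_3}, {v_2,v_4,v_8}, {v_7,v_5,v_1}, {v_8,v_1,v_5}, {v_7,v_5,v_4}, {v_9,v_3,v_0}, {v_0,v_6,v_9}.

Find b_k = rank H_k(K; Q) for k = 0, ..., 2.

We work with the vertex ordering v_0 < v_1 < v_2 < v_3 < v_4 < v_5 < v_6 < v_7 < v_8 < v_9. The simplices of K, each written with vertices in increasing order, are:

  0-simplices (10): [v_0], [v_1], [v_2], [v_3], [v_4], [v_5], [v_6], [v_7], [v_8], [v_9]
  1-simplices (18): (18 of them)
  2-simplices (12): (12 of them)

giving chain groups C_0 ≅ Z^10, C_1 ≅ Z^18, C_2 ≅ Z^12.

The boundary map ∂_1: C_1 → C_0 maps an edge to its endpoints' difference, ∂[p,q] = q − p. For instance
  ∂[v_4,v_5] = [v_5] − [v_4].
This gives a 10×18 integer matrix of rank 8; reducing to Smith normal form yields diagonal entries (1,1,1,1,1,1,1,1).

The boundary map ∂_2: C_2 → C_1 acts by ∂[p,q,r] = [q,r] − [p,r] + [p,q]. For instance
  ∂[v_1,v_2,v_8] = [v_2,v_8] − [v_1,v_8] + [v_1,v_2],
  ∂[v_0,v_3,v_9] = [v_3,v_9] − [v_0,v_9] + [v_0,v_3].
The 18×12 boundary matrix has rank 10 and Smith normal form diag(1,1,1,1,1,1,1,1,1,1).

Computing H_k = (kernel of ∂_k) / (image of ∂_{k+1}):

  H_0: rank C_0 − rank ∂_1 = 10 − 8 = 2, and the invariant factors of ∂_1 are all 1, so H_0 ≅ Z^2.
  H_1: rank ker ∂_1 − rank ∂_2 = (18 − 8) − 10 = 0, and the invariant factors of ∂_2 are all 1, so H_1 ≅ 0.
  H_2: rank ker ∂_2 − rank ∂_3 = (12 − 10) − 0 = 2, and there is no ∂_3, so H_2 ≅ Z^2.

Hence the Betti numbers are b_0 = 2, b_1 = 0, b_2 = 2.

b_0 = 2, b_1 = 0, b_2 = 2.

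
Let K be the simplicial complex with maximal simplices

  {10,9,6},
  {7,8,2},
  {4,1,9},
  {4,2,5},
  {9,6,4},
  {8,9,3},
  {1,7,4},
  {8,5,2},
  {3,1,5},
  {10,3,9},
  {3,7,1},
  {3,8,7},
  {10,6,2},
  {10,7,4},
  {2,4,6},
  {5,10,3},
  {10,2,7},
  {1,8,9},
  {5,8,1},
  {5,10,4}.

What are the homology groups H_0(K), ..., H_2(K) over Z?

Take the total order 1 < 2 < 3 < 4 < 5 < 6 < 7 < 8 < 9 < 10 on the vertex set. Then K (dimension 2) consists of the simplices:

  0-simplices (10): [1], [2], [3], [4], [5], [6], [7], [8], [9], [10]
  1-simplices (30): (30 of them)
  2-simplices (20): (20 of them)

Hence C_0 ≅ Z^10, C_1 ≅ Z^30, C_2 ≅ Z^20.

∂_1: C_1 → C_0 maps an edge to its endpoints' difference, ∂[p,q] = q − p. For instance
  ∂[4,7] = [7] − [4].
As a 10×30 matrix over Z this has rank 9, with invariant factors (1,1,1,1,1,1,1,1,1).

∂_2: C_2 → C_1 acts by ∂[p,q,r] = [q,r] − [p,r] + [p,q]. For instance
  ∂[1,4,7] = [4,7] − [1,7] + [1,4],
  ∂[2,4,6] = [4,6] − [2,6] + [2,4].
The 30×20 boundary matrix has rank 20 and Smith normal form diag(1,1,1,1,1,1,1,1,1,1,1,1,1,1,1,1,1,1,1,2).

From H_k ≅ ker(∂_k) / im(∂_{k+1}) we obtain:

  H_0: rank C_0 − rank ∂_1 = 10 − 9 = 1, and the invariant factors of ∂_1 are all 1, so H_0 = Z.
  H_1: rank ker ∂_1 − rank ∂_2 = (30 − 9) − 20 = 1, and ∂_2 has invariant factor 2 > 1, so H_1 = Z ⊕ Z/2Z.
  H_2: rank ker ∂_2 − rank ∂_3 = (20 − 20) − 0 = 0, and there is no ∂_3, so H_2 = 0.

As a check, the Euler characteristic is 10 − 30 + 20 = 0, which agrees with 1 − 1 + 0 = 0.

H_0 = Z,  H_1 = Z ⊕ Z/2Z,  H_2 = 0.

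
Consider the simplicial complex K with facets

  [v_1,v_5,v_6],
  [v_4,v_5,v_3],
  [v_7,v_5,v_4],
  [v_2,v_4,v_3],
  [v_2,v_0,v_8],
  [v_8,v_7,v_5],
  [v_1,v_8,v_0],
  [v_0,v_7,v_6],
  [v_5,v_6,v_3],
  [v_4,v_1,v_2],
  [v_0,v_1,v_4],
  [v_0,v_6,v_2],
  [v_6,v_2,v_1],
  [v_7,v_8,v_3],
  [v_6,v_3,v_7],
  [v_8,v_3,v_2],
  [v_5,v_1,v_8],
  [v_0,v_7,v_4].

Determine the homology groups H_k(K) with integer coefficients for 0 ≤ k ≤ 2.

We work with the vertex ordering v_0 < v_1 < v_2 < v_3 < v_4 < v_5 < v_6 < v_7 < v_8. The simplices of K, each written with vertices in increasing order, are:

  0-simplices (9): [v_0], [v_1], [v_2], [v_3], [v_4], [v_5], [v_6], [v_7], [v_8]
  1-simplices (27): (27 of them)
  2-simplices (18): (18 of them)

Hence C_0 ≅ Z^9, C_1 ≅ Z^27, C_2 ≅ Z^18.

The boundary map ∂_1: C_1 → C_0 maps an edge to its endpoints' difference, ∂[p,q] = q − p. For instance
  ∂[v_5,v_6] = [v_6] − [v_5].
The resulting 9×27 matrix has rank 8, and its Smith normal form has invariant factors (1,1,1,1,1,1,1,1).

Boundary ∂_2: C_2 → C_1 acts by ∂[p,q,r] = [q,r] − [p,r] + [p,q]. For instance
  ∂[v_0,v_6,v_7] = [v_6,v_7] − [v_0,v_7] + [v_0,v_6],
  ∂[v_3,v_4,v_5] = [v_4,v_5] − [v_3,v_5] + [v_3,v_4].
The 27×18 boundary matrix has rank 18 and Smith normal form diag(1,1,1,1,1,1,1,1,1,1,1,1,1,1,1,1,1,2).

Now H_k = ker ∂_k / im ∂_{k+1}, so:

  H_0: rank C_0 − rank ∂_1 = 9 − 8 = 1, and the invariant factors of ∂_1 are all 1, so H_0 ≅ Z.
  H_1: rank ker ∂_1 − rank ∂_2 = (27 − 8) − 18 = 1, and ∂_2 has invariant factor 2 > 1, so H_1 ≅ Z × Z/2.
  H_2: rank ker ∂_2 − rank ∂_3 = (18 − 18) − 0 = 0, and there is no ∂_3, so H_2 ≅ 0.

H_0 ≅ Z,  H_1 ≅ Z × Z/2,  H_2 = 0.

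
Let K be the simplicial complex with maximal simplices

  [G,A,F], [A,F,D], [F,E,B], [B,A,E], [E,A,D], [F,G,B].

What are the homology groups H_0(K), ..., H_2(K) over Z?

H_0 = Z,  H_1 = Z,  H_2 = 0.

We work with the vertex ordering A < B < D < E < F < G. The simplices of K, each written with vertices in increasing order, are:

  0-simplices (6): A, B, D, E, F, G
  1-simplices (12): AB, AD, AE, AF, AG, BE, BF, BG, DE, DF, EF, FG
  2-simplices (6): ABE, ADE, ADF, AFG, BEF, BFG

so the chain groups are C_0 ≅ Z^6, C_1 ≅ Z^12, C_2 ≅ Z^6.

∂_1: C_1 → C_0 sends each edge [p,q] (with p < q) to q − p. For instance
  ∂AB = B − A.
The 6×12 boundary matrix has rank 5 and Smith normal form diag(1,1,1,1,1).

Boundary ∂_2: C_2 → C_1 acts by ∂[p,q,r] = [q,r] − [p,r] + [p,q]. For instance
  ∂BEF = EF − BF + BE,
  ∂ABE = BE − AE + AB.
This gives a 12×6 integer matrix of rank 6; reducing to Smith normal form yields diagonal entries (1,1,1,1,1,1).

Reading off H_k = ker ∂_k / im ∂_{k+1}:

  H_0: rank C_0 − rank ∂_1 = 6 − 5 = 1, and the invariant factors of ∂_1 are all 1, so H_0 ≅ Z.
  H_1: rank ker ∂_1 − rank ∂_2 = (12 − 5) − 6 = 1, and the invariant factors of ∂_2 are all 1, so H_1 ≅ Z.
  H_2: rank ker ∂_2 − rank ∂_3 = (6 − 6) − 0 = 0, and there is no ∂_3, so H_2 ≅ 0.

(K is a triangulation of the cylinder S^1 x I.)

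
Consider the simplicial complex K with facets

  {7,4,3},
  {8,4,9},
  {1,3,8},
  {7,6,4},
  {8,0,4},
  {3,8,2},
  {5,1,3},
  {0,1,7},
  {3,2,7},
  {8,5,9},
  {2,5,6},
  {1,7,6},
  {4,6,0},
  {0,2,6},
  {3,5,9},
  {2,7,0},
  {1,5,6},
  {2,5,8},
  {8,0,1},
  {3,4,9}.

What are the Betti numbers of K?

b_0 = 1, b_1 = 1, b_2 = 0.

Fix the vertex order 0 < 1 < 2 < 3 < 4 < 5 < 6 < 7 < 8 < 9 and write every simplex with vertices in increasing order. Then dim K = 2 and the simplices of K are:

  0-simplices (10): [0], [1], [2], [3], [4], [5], [6], [7], [8], [9]
  1-simplices (30): (30 of them)
  2-simplices (20): (20 of them)

Hence C_0 ≅ Z^10, C_1 ≅ Z^30, C_2 ≅ Z^20.

∂_1: C_1 → C_0 is given by ∂[p,q] = [q] − [p].
The resulting 10×30 matrix has rank 9, and its Smith normal form has invariant factors (1,1,1,1,1,1,1,1,1).

The boundary map ∂_2: C_2 → C_1 sends each 2-simplex [p,q,r] to [q,r] − [p,r] + [p,q]. For instance
  ∂[4,6,7] = [6,7] − [4,7] + [4,6],
  ∂[2,3,7] = [3,7] − [2,7] + [2,3].
As a 30×20 matrix over Z this has rank 20, with invariant factors (1,1,1,1,1,1,1,1,1,1,1,1,1,1,1,1,1,1,1,2).

Computing H_k = (kernel of ∂_k) / (image of ∂_{k+1}):

  H_0: rank C_0 − rank ∂_1 = 10 − 9 = 1, and the invariant factors of ∂_1 are all 1, so H_0 ≅ Z.
  H_1: rank ker ∂_1 − rank ∂_2 = (30 − 9) − 20 = 1, and ∂_2 has invariant factor 2 > 1, so H_1 ≅ Z ⊕ Z/2Z.
  H_2: rank ker ∂_2 − rank ∂_3 = (20 − 20) − 0 = 0, and there is no ∂_3, so H_2 ≅ 0.

(K is a triangulation of the Klein bottle.)

Hence the Betti numbers are b_0 = 1, b_1 = 1, b_2 = 0.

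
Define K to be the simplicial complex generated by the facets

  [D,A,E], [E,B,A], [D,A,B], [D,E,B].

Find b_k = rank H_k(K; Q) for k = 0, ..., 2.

Fix the vertex order A < B < D < E and write every simplex with vertices in increasing order. Then dim K = 2 and the simplices of K are:

  0-simplices (4): A, B, D, E
  1-simplices (6): AB, AD, AE, BD, BE, DE
  2-simplices (4): ABD, ABE, ADE, BDE

so the chain groups are C_0 ≅ Z^4, C_1 ≅ Z^6, C_2 ≅ Z^4.

The boundary map ∂_1: C_1 → C_0 is given by ∂[p,q] = [q] − [p]. For instance
  ∂BE = E − B.
The resulting 4×6 matrix has rank 3, and its Smith normal form has invariant factors (1,1,1).

The boundary map ∂_2: C_2 → C_1 maps a triangle to the signed sum of its edges. For instance
  ∂ABE = BE − AE + AB,
  ∂ABD = BD − AD + AB.
As a 6×4 matrix over Z this has rank 3, with invariant factors (1,1,1).

Computing H_k = (kernel of ∂_k) / (image of ∂_{k+1}):

  H_0: rank C_0 − rank ∂_1 = 4 − 3 = 1, and the invariant factors of ∂_1 are all 1, so H_0 = Z.
  H_1: rank ker ∂_1 − rank ∂_2 = (6 − 3) − 3 = 0, and the invariant factors of ∂_2 are all 1, so H_1 = 0.
  H_2: rank ker ∂_2 − rank ∂_3 = (4 − 3) − 0 = 1, and there is no ∂_3, so H_2 = Z.

As a check, the Euler characteristic is 4 − 6 + 4 = 2, which agrees with 1 − 0 + 1 = 2.

Hence the Betti numbers are b_0 = 1, b_1 = 0, b_2 = 1.

b_0 = 1, b_1 = 0, b_2 = 1.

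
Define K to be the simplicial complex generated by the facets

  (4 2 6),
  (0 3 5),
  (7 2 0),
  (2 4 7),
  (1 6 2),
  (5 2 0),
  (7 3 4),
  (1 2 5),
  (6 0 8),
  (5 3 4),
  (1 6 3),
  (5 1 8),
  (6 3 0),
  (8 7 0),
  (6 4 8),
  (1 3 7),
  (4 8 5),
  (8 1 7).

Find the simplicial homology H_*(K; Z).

H_0 ≅ Z,  H_1 ≅ Z^2,  H_2 ≅ Z.

Take the total order 0 < 1 < 2 < 3 < 4 < 5 < 6 < 7 < 8 on the vertex set. Then K (dimension 2) consists of the simplices:

  0-simplices (9): [0], [1], [2], [3], [4], [5], [6], [7], [8]
  1-simplices (27): (27 of them)
  2-simplices (18): [0,2,5], [0,2,7], [0,3,5], [0,3,6], [0,6,8], [0,7,8], [1,2,5], [1,2,6], [1,3,6], [1,3,7], [1,5,8], [1,7,8], [2,4,6], [2,4,7], [3,4,5], [3,4,7], [4,5,8], [4,6,8]

giving chain groups C_0 ≅ Z^9, C_1 ≅ Z^27, C_2 ≅ Z^18.

∂_1: C_1 → C_0 sends each edge [p,q] (with p < q) to q − p. For instance
  ∂[1,8] = [8] − [1].
The resulting 9×27 matrix has rank 8, and its Smith normal form has invariant factors (1,1,1,1,1,1,1,1).

The boundary map ∂_2: C_2 → C_1 sends each 2-simplex [p,q,r] to [q,r] − [p,r] + [p,q]. For instance
  ∂[0,2,7] = [2,7] − [0,7] + [0,2],
  ∂[0,3,5] = [3,5] − [0,5] + [0,3].
The 27×18 boundary matrix has rank 17 and Smith normal form diag(1,1,1,1,1,1,1,1,1,1,1,1,1,1,1,1,1).

Computing H_k = (kernel of ∂_k) / (image of ∂_{k+1}):

  H_0: rank C_0 − rank ∂_1 = 9 − 8 = 1, and the invariant factors of ∂_1 are all 1, so H_0 = Z.
  H_1: rank ker ∂_1 − rank ∂_2 = (27 − 8) − 17 = 2, and the invariant factors of ∂_2 are all 1, so H_1 = Z^2.
  H_2: rank ker ∂_2 − rank ∂_3 = (18 − 17) − 0 = 1, and there is no ∂_3, so H_2 = Z.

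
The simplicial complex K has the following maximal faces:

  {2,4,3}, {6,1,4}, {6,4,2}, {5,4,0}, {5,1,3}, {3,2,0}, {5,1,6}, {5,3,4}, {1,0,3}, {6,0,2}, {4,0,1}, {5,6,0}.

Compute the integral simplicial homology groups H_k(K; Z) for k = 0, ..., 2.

H_0 ≅ Z,  H_1 ≅ Z/2Z,  H_2 = 0.

K has 7 vertices, 18 edges, 12 triangles.
rank ∂_0 = 0, rank ∂_1 = 6 ⇒ b_0 = 7 − 0 − 6 = 1; all invariant factors of ∂_1 are 1 so no torsion. So H_0 = Z.
rank ∂_1 = 6, rank ∂_2 = 12 ⇒ b_1 = 18 − 6 − 12 = 0; ∂_2 has invariant factor(s) [2] giving torsion. So H_1 = Z/2Z.
rank ∂_2 = 12, rank ∂_3 = 0 ⇒ b_2 = 12 − 12 − 0 = 0. So H_2 = 0.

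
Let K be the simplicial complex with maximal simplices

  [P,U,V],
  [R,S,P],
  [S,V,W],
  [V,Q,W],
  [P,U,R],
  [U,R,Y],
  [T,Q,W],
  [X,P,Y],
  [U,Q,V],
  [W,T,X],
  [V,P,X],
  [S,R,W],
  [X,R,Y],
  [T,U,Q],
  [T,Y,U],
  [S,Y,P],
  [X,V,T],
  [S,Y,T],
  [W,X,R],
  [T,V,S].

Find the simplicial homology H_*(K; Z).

Fix the vertex order P < Q < R < S < T < U < V < W < X < Y and write every simplex with vertices in increasing order. Then dim K = 2 and the simplices of K are:

  0-simplices (10): P, Q, R, S, T, U, V, W, X, Y
  1-simplices (30): PR, PS, PU, PV, PX, PY, QT, QU, QV, QW, RS, RU, RW, RX, RY, ST, SV, SW, SY, TU, TV, TW, TX, TY, UV, UY, VW, VX, WX, XY
  2-simplices (20): PRS, PRU, PSY, PUV, PVX, PXY, QTU, QTW, QUV, QVW, RSW, RUY, RWX, RXY, STV, STY, SVW, TUY, TVX, TWX

Hence C_0 ≅ Z^10, C_1 ≅ Z^30, C_2 ≅ Z^20.

∂_1: C_1 → C_0 sends each edge [p,q] (with p < q) to q − p. For instance
  ∂PS = S − P.
As a 10×30 matrix over Z this has rank 9, with invariant factors (1,1,1,1,1,1,1,1,1).

∂_2: C_2 → C_1 maps a triangle to the signed sum of its edges. For instance
  ∂PUV = UV − PV + PU,
  ∂SVW = VW − SW + SV.
The 30×20 boundary matrix has rank 20 and Smith normal form diag(1,1,1,1,1,1,1,1,1,1,1,1,1,1,1,1,1,1,1,2).

Now H_k = ker ∂_k / im ∂_{k+1}, so:

  H_0: rank C_0 − rank ∂_1 = 10 − 9 = 1, and the invariant factors of ∂_1 are all 1, so H_0 = Z.
  H_1: rank ker ∂_1 − rank ∂_2 = (30 − 9) − 20 = 1, and ∂_2 has invariant factor 2 > 1, so H_1 = Z × Z/2.
  H_2: rank ker ∂_2 − rank ∂_3 = (20 − 20) − 0 = 0, and there is no ∂_3, so H_2 = 0.

As a check, the Euler characteristic is 10 − 30 + 20 = 0, which agrees with 1 − 1 + 0 = 0.
(K is a triangulation of the Klein bottle.)

H_0 ≅ Z,  H_1 ≅ Z × Z/2,  H_2 = 0.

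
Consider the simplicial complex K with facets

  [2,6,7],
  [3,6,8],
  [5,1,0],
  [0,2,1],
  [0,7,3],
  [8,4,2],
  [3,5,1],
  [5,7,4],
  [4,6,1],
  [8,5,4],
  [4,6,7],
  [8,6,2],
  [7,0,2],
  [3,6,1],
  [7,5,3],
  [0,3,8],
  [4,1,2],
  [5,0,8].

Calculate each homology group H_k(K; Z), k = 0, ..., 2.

K has 9 vertices, 27 edges, 18 triangles.
rank ∂_0 = 0, rank ∂_1 = 8 ⇒ b_0 = 9 − 0 − 8 = 1; all invariant factors of ∂_1 are 1 so no torsion. So H_0 = Z.
rank ∂_1 = 8, rank ∂_2 = 18 ⇒ b_1 = 27 − 8 − 18 = 1; ∂_2 has invariant factor(s) [2] giving torsion. So H_1 = Z ⊕ Z/2.
rank ∂_2 = 18, rank ∂_3 = 0 ⇒ b_2 = 18 − 18 − 0 = 0. So H_2 = 0.

H_0 ≅ Z,  H_1 ≅ Z ⊕ Z/2,  H_2 = 0.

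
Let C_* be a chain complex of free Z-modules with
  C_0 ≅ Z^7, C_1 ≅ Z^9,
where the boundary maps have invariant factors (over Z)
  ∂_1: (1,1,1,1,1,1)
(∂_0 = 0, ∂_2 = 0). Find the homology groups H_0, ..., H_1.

H_0: b_0 = 7 − 0 − 6 = 1; torsion from ∂_1 factors > 1: none. So H_0 = Z.
H_1: b_1 = 9 − 6 − 0 = 3; torsion from ∂_2 factors > 1: none. So H_1 = Z^3.

H_0 = Z,  H_1 = Z^3.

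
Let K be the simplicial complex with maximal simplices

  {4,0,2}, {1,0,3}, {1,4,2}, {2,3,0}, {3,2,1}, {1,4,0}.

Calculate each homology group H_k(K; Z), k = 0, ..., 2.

H_0 ≅ Z,  H_1 = 0,  H_2 ≅ Z.

We work with the vertex ordering 0 < 1 < 2 < 3 < 4. The simplices of K, each written with vertices in increasing order, are:

  0-simplices (5): [0], [1], [2], [3], [4]
  1-simplices (9): [0,1], [0,2], [0,3], [0,4], [1,2], [1,3], [1,4], [2,3], [2,4]
  2-simplices (6): [0,1,3], [0,1,4], [0,2,3], [0,2,4], [1,2,3], [1,2,4]

Hence C_0 ≅ Z^5, C_1 ≅ Z^9, C_2 ≅ Z^6.

The boundary map ∂_1: C_1 → C_0 maps an edge to its endpoints' difference, ∂[p,q] = q − p. For instance
  ∂[2,4] = [4] − [2].
The resulting 5×9 matrix has rank 4, and its Smith normal form has invariant factors (1,1,1,1).

The boundary map ∂_2: C_2 → C_1 sends each 2-simplex [p,q,r] to [q,r] − [p,r] + [p,q]. For instance
  ∂[0,1,4] = [1,4] − [0,4] + [0,1],
  ∂[0,1,3] = [1,3] − [0,3] + [0,1].
This gives a 9×6 integer matrix of rank 5; reducing to Smith normal form yields diagonal entries (1,1,1,1,1).

From H_k ≅ ker(∂_k) / im(∂_{k+1}) we obtain:

  H_0: rank C_0 − rank ∂_1 = 5 − 4 = 1, and the invariant factors of ∂_1 are all 1, so H_0 = Z.
  H_1: rank ker ∂_1 − rank ∂_2 = (9 − 4) − 5 = 0, and the invariant factors of ∂_2 are all 1, so H_1 = 0.
  H_2: rank ker ∂_2 − rank ∂_3 = (6 − 5) − 0 = 1, and there is no ∂_3, so H_2 = Z.

As a check, the Euler characteristic is 5 − 9 + 6 = 2, which agrees with 1 − 0 + 1 = 2.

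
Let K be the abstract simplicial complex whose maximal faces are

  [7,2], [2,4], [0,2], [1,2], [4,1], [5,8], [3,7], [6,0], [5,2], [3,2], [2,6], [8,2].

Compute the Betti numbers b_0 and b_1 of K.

b_0 = 1, b_1 = 4.

K has 9 vertices, 12 edges.
rank ∂_0 = 0, rank ∂_1 = 8 ⇒ b_0 = 9 − 0 − 8 = 1; all invariant factors of ∂_1 are 1 so no torsion. So H_0 ≅ Z.
rank ∂_1 = 8, rank ∂_2 = 0 ⇒ b_1 = 12 − 8 − 0 = 4. So H_1 ≅ Z^4.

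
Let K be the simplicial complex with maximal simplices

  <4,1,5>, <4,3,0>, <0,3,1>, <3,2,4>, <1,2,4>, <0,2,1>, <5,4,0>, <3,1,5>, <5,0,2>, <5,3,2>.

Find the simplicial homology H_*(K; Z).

Order the vertices as 0 < 1 < 2 < 3 < 4 < 5. Listing each simplex with vertices in this order, K has dimension 2 with simplices:

  0-simplices (6): [0], [1], [2], [3], [4], [5]
  1-simplices (15): [0,1], [0,2], [0,3], [0,4], [0,5], [1,2], [1,3], [1,4], [1,5], [2,3], [2,4], [2,5], [3,4], [3,5], [4,5]
  2-simplices (10): [0,1,2], [0,1,3], [0,2,5], [0,3,4], [0,4,5], [1,2,4], [1,3,5], [1,4,5], [2,3,4], [2,3,5]

Hence C_0 ≅ Z^6, C_1 ≅ Z^15, C_2 ≅ Z^10.

The boundary map ∂_1: C_1 → C_0 maps an edge to its endpoints' difference, ∂[p,q] = q − p. For instance
  ∂[1,4] = [4] − [1].
As a 6×15 matrix over Z this has rank 5, with invariant factors (1,1,1,1,1).

Boundary ∂_2: C_2 → C_1 maps a triangle to the signed sum of its edges. For instance
  ∂[0,3,4] = [3,4] − [0,4] + [0,3],
  ∂[0,1,2] = [1,2] − [0,2] + [0,1].
The resulting 15×10 matrix has rank 10, and its Smith normal form has invariant factors (1,1,1,1,1,1,1,1,1,2).

Computing H_k = (kernel of ∂_k) / (image of ∂_{k+1}):

  H_0: rank C_0 − rank ∂_1 = 6 − 5 = 1, and the invariant factors of ∂_1 are all 1, so H_0 = Z.
  H_1: rank ker ∂_1 − rank ∂_2 = (15 − 5) − 10 = 0, and ∂_2 has invariant factor 2 > 1, so H_1 = Z/2Z.
  H_2: rank ker ∂_2 − rank ∂_3 = (10 − 10) − 0 = 0, and there is no ∂_3, so H_2 = 0.

As a check, the Euler characteristic is 6 − 15 + 10 = 1, which agrees with 1 − 0 + 0 = 1.

H_0 = Z,  H_1 = Z/2Z,  H_2 = 0.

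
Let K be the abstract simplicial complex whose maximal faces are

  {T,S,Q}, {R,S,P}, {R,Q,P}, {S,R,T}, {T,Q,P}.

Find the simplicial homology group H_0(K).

H_0 ≅ Z.

Take the total order P < Q < R < S < T on the vertex set. Then K (dimension 2) consists of the simplices:

  0-simplices (5): P, Q, R, S, T
  1-simplices (10): PQ, PR, PS, PT, QR, QS, QT, RS, RT, ST
  2-simplices (5): PQR, PQT, PRS, QST, RST

Hence C_0 ≅ Z^5, C_1 ≅ Z^10, C_2 ≅ Z^5.

∂_1: C_1 → C_0 sends each edge [p,q] (with p < q) to q − p. For instance
  ∂QT = T − Q.
This gives a 5×10 integer matrix of rank 4; reducing to Smith normal form yields diagonal entries (1,1,1,1).

∂_2: C_2 → C_1 maps a triangle to the signed sum of its edges. For instance
  ∂PRS = RS − PS + PR,
  ∂RST = ST − RT + RS.
This gives a 10×5 integer matrix of rank 5; reducing to Smith normal form yields diagonal entries (1,1,1,1,1).

Reading off H_k = ker ∂_k / im ∂_{k+1}:

  H_0: rank C_0 − rank ∂_1 = 5 − 4 = 1, and the invariant factors of ∂_1 are all 1, so H_0 = Z.

(K is a triangulation of the Möbius band.)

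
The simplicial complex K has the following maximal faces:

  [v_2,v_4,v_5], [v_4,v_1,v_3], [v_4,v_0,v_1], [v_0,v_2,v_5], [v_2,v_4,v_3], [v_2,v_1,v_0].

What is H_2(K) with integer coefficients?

We work with the vertex ordering v_0 < v_1 < v_2 < v_3 < v_4 < v_5. The simplices of K, each written with vertices in increasing order, are:

  0-simplices (6): [v_0], [v_1], [v_2], [v_3], [v_4], [v_5]
  1-simplices (12): [v_0,v_1], [v_0,v_2], [v_0,v_4], [v_0,v_5], [v_1,v_2], [v_1,v_3], [v_1,v_4], [v_2,v_3], [v_2,v_4], [v_2,v_5], [v_3,v_4], [v_4,v_5]
  2-simplices (6): [v_0,v_1,v_2], [v_0,v_1,v_4], [v_0,v_2,v_5], [v_1,v_3,v_4], [v_2,v_3,v_4], [v_2,v_4,v_5]

so the chain groups are C_0 ≅ Z^6, C_1 ≅ Z^12, C_2 ≅ Z^6.

∂_1: C_1 → C_0 maps an edge to its endpoints' difference, ∂[p,q] = q − p.
As a 6×12 matrix over Z this has rank 5, with invariant factors (1,1,1,1,1).

The boundary map ∂_2: C_2 → C_1 sends each 2-simplex [p,q,r] to [q,r] − [p,r] + [p,q]. For instance
  ∂[v_0,v_1,v_4] = [v_1,v_4] − [v_0,v_4] + [v_0,v_1],
  ∂[v_2,v_4,v_5] = [v_4,v_5] − [v_2,v_5] + [v_2,v_4].
As a 12×6 matrix over Z this has rank 6, with invariant factors (1,1,1,1,1,1).

Computing H_k = (kernel of ∂_k) / (image of ∂_{k+1}):

  H_2: rank ker ∂_2 − rank ∂_3 = (6 − 6) − 0 = 0, and there is no ∂_3, so H_2 = 0.

H_2 ≅ 0.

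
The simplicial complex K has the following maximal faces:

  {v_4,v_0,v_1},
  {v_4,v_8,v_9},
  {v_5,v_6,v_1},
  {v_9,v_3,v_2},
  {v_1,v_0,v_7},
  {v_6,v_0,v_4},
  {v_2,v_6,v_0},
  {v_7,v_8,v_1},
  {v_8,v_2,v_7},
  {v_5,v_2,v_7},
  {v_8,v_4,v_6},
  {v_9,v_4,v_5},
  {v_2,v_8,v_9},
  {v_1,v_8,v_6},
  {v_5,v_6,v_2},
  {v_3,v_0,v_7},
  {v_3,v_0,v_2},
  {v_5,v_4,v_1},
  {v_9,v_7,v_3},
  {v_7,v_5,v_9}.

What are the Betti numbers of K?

b_0 = 1, b_1 = 1, b_2 = 0.

Take the total order v_0 < v_1 < v_2 < v_3 < v_4 < v_5 < v_6 < v_7 < v_8 < v_9 on the vertex set. Then K (dimension 2) consists of the simplices:

  0-simplices (10): [v_0], [v_1], [v_2], [v_3], [v_4], [v_5], [v_6], [v_7], [v_8], [v_9]
  1-simplices (30): (30 of them)
  2-simplices (20): (20 of them)

so the chain groups are C_0 ≅ Z^10, C_1 ≅ Z^30, C_2 ≅ Z^20.

∂_1: C_1 → C_0 maps an edge to its endpoints' difference, ∂[p,q] = q − p. For instance
  ∂[v_0,v_6] = [v_6] − [v_0].
The 10×30 boundary matrix has rank 9 and Smith normal form diag(1,1,1,1,1,1,1,1,1).

Boundary ∂_2: C_2 → C_1 sends each 2-simplex [p,q,r] to [q,r] − [p,r] + [p,q]. For instance
  ∂[v_2,v_5,v_7] = [v_5,v_7] − [v_2,v_7] + [v_2,v_5],
  ∂[v_2,v_8,v_9] = [v_8,v_9] − [v_2,v_9] + [v_2,v_8].
This gives a 30×20 integer matrix of rank 20; reducing to Smith normal form yields diagonal entries (1,1,1,1,1,1,1,1,1,1,1,1,1,1,1,1,1,1,1,2).

Reading off H_k = ker ∂_k / im ∂_{k+1}:

  H_0: rank C_0 − rank ∂_1 = 10 − 9 = 1, and the invariant factors of ∂_1 are all 1, so H_0 ≅ Z.
  H_1: rank ker ∂_1 − rank ∂_2 = (30 − 9) − 20 = 1, and ∂_2 has invariant factor 2 > 1, so H_1 ≅ Z × Z/2.
  H_2: rank ker ∂_2 − rank ∂_3 = (20 − 20) − 0 = 0, and there is no ∂_3, so H_2 ≅ 0.

Hence the Betti numbers are b_0 = 1, b_1 = 1, b_2 = 0.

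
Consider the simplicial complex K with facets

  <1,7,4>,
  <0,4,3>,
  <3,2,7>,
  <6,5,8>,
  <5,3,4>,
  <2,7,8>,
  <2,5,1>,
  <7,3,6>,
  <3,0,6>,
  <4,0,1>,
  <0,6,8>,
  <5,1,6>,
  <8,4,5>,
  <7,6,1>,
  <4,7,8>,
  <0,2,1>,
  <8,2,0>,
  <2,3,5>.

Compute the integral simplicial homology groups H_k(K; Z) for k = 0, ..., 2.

Fix the vertex order 0 < 1 < 2 < 3 < 4 < 5 < 6 < 7 < 8 and write every simplex with vertices in increasing order. Then dim K = 2 and the simplices of K are:

  0-simplices (9): [0], [1], [2], [3], [4], [5], [6], [7], [8]
  1-simplices (27): (27 of them)
  2-simplices (18): [0,1,2], [0,1,4], [0,2,8], [0,3,4], [0,3,6], [0,6,8], [1,2,5], [1,4,7], [1,5,6], [1,6,7], [2,3,5], [2,3,7], [2,7,8], [3,4,5], [3,6,7], [4,5,8], [4,7,8], [5,6,8]

Hence C_0 ≅ Z^9, C_1 ≅ Z^27, C_2 ≅ Z^18.

Boundary ∂_1: C_1 → C_0 sends each edge [p,q] (with p < q) to q − p.
The 9×27 boundary matrix has rank 8 and Smith normal form diag(1,1,1,1,1,1,1,1).

Boundary ∂_2: C_2 → C_1 acts by ∂[p,q,r] = [q,r] − [p,r] + [p,q]. For instance
  ∂[0,2,8] = [2,8] − [0,8] + [0,2],
  ∂[1,4,7] = [4,7] − [1,7] + [1,4].
The 27×18 boundary matrix has rank 17 and Smith normal form diag(1,1,1,1,1,1,1,1,1,1,1,1,1,1,1,1,1).

From H_k ≅ ker(∂_k) / im(∂_{k+1}) we obtain:

  H_0: rank C_0 − rank ∂_1 = 9 − 8 = 1, and the invariant factors of ∂_1 are all 1, so H_0 = Z.
  H_1: rank ker ∂_1 − rank ∂_2 = (27 − 8) − 17 = 2, and the invariant factors of ∂_2 are all 1, so H_1 = Z^2.
  H_2: rank ker ∂_2 − rank ∂_3 = (18 − 17) − 0 = 1, and there is no ∂_3, so H_2 = Z.

H_0 ≅ Z,  H_1 ≅ Z^2,  H_2 ≅ Z.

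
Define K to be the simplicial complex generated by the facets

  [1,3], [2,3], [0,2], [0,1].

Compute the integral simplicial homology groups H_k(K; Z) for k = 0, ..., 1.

We work with the vertex ordering 0 < 1 < 2 < 3. The simplices of K, each written with vertices in increasing order, are:

  0-simplices (4): [0], [1], [2], [3]
  1-simplices (4): [0,1], [0,2], [1,3], [2,3]

so the chain groups are C_0 ≅ Z^4, C_1 ≅ Z^4.

The boundary map ∂_1: C_1 → C_0 is given by ∂[p,q] = [q] − [p].
This gives a 4×4 integer matrix of rank 3; reducing to Smith normal form yields diagonal entries (1,1,1).

Now H_k = ker ∂_k / im ∂_{k+1}, so:

  H_0: rank C_0 − rank ∂_1 = 4 − 3 = 1, and the invariant factors of ∂_1 are all 1, so H_0 = Z.
  H_1: rank ker ∂_1 − rank ∂_2 = (4 − 3) − 0 = 1, and there is no ∂_2, so H_1 = Z.

As a check, the Euler characteristic is 4 − 4 = 0, which agrees with 1 − 1 = 0.

H_0 ≅ Z,  H_1 ≅ Z.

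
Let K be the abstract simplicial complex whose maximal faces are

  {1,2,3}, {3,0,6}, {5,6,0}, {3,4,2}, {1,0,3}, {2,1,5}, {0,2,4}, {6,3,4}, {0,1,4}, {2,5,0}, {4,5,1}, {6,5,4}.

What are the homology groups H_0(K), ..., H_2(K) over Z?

H_0 = Z,  H_1 = Z/2Z,  H_2 = 0.

We work with the vertex ordering 0 < 1 < 2 < 3 < 4 < 5 < 6. The simplices of K, each written with vertices in increasing order, are:

  0-simplices (7): [0], [1], [2], [3], [4], [5], [6]
  1-simplices (18): [0,1], [0,2], [0,3], [0,4], [0,5], [0,6], [1,2], [1,3], [1,4], [1,5], [2,3], [2,4], [2,5], [3,4], [3,6], [4,5], [4,6], [5,6]
  2-simplices (12): [0,1,3], [0,1,4], [0,2,4], [0,2,5], [0,3,6], [0,5,6], [1,2,3], [1,2,5], [1,4,5], [2,3,4], [3,4,6], [4,5,6]

so the chain groups are C_0 ≅ Z^7, C_1 ≅ Z^18, C_2 ≅ Z^12.

∂_1: C_1 → C_0 is given by ∂[p,q] = [q] − [p]. For instance
  ∂[0,1] = [1] − [0].
As a 7×18 matrix over Z this has rank 6, with invariant factors (1,1,1,1,1,1).

∂_2: C_2 → C_1 maps a triangle to the signed sum of its edges. For instance
  ∂[2,3,4] = [3,4] − [2,4] + [2,3],
  ∂[0,1,3] = [1,3] − [0,3] + [0,1].
The 18×12 boundary matrix has rank 12 and Smith normal form diag(1,1,1,1,1,1,1,1,1,1,1,2).

Computing H_k = (kernel of ∂_k) / (image of ∂_{k+1}):

  H_0: rank C_0 − rank ∂_1 = 7 − 6 = 1, and the invariant factors of ∂_1 are all 1, so H_0 = Z.
  H_1: rank ker ∂_1 − rank ∂_2 = (18 − 6) − 12 = 0, and ∂_2 has invariant factor 2 > 1, so H_1 = Z/2Z.
  H_2: rank ker ∂_2 − rank ∂_3 = (12 − 12) − 0 = 0, and there is no ∂_3, so H_2 = 0.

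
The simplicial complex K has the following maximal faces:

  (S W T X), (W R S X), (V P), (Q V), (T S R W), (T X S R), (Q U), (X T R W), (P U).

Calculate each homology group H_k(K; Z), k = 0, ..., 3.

Order the vertices as P < Q < R < S < T < U < V < W < X. Listing each simplex with vertices in this order, K has dimension 3 with simplices:

  0-simplices (9): P, Q, R, S, T, U, V, W, X
  1-simplices (14): PU, PV, QU, QV, RS, RT, RW, RX, ST, SW, SX, TW, TX, WX
  2-simplices (10): RST, RSW, RSX, RTW, RTX, RWX, STW, STX, SWX, TWX
  3-simplices (5): RSTW, RSTX, RSWX, RTWX, STWX

giving chain groups C_0 ≅ Z^9, C_1 ≅ Z^14, C_2 ≅ Z^10, C_3 ≅ Z^5.

∂_1: C_1 → C_0 is given by ∂[p,q] = [q] − [p].
The resulting 9×14 matrix has rank 7, and its Smith normal form has invariant factors (1,1,1,1,1,1,1).

Boundary ∂_2: C_2 → C_1 sends each 2-simplex [p,q,r] to [q,r] − [p,r] + [p,q]. For instance
  ∂RTX = TX − RX + RT,
  ∂RST = ST − RT + RS.
This gives a 14×10 integer matrix of rank 6; reducing to Smith normal form yields diagonal entries (1,1,1,1,1,1).

Boundary ∂_3: C_3 → C_2 sends each 3-simplex σ to the alternating sum Σ_i (−1)^i (σ with its i-th vertex removed). For instance
  ∂RTWX = TWX − RWX + RTX − RTW,
  ∂RSTX = STX − RTX + RSX − RST.
The 10×5 boundary matrix has rank 4 and Smith normal form diag(1,1,1,1).

From H_k ≅ ker(∂_k) / im(∂_{k+1}) we obtain:

  H_0: rank C_0 − rank ∂_1 = 9 − 7 = 2, and the invariant factors of ∂_1 are all 1, so H_0 = Z^2.
  H_1: rank ker ∂_1 − rank ∂_2 = (14 − 7) − 6 = 1, and the invariant factors of ∂_2 are all 1, so H_1 = Z.
  H_2: rank ker ∂_2 − rank ∂_3 = (10 − 6) − 4 = 0, and the invariant factors of ∂_3 are all 1, so H_2 = 0.
  H_3: rank ker ∂_3 − rank ∂_4 = (5 − 4) − 0 = 1, and there is no ∂_4, so H_3 = Z.

H_0 = Z^2,  H_1 = Z,  H_2 = 0,  H_3 = Z.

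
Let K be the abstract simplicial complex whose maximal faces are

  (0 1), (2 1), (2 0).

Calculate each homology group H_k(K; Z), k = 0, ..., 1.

Order the vertices as 0 < 1 < 2. Listing each simplex with vertices in this order, K has dimension 1 with simplices:

  0-simplices (3): [0], [1], [2]
  1-simplices (3): [0,1], [0,2], [1,2]

so the chain groups are C_0 ≅ Z^3, C_1 ≅ Z^3.

∂_1: C_1 → C_0 sends each edge [p,q] (with p < q) to q − p.
As a 3×3 matrix over Z this has rank 2, with invariant factors (1,1).

Computing H_k = (kernel of ∂_k) / (image of ∂_{k+1}):

  H_0: rank C_0 − rank ∂_1 = 3 − 2 = 1, and the invariant factors of ∂_1 are all 1, so H_0 ≅ Z.
  H_1: rank ker ∂_1 − rank ∂_2 = (3 − 2) − 0 = 1, and there is no ∂_2, so H_1 ≅ Z.

As a check, the Euler characteristic is 3 − 3 = 0, which agrees with 1 − 1 = 0.

H_0 ≅ Z,  H_1 ≅ Z.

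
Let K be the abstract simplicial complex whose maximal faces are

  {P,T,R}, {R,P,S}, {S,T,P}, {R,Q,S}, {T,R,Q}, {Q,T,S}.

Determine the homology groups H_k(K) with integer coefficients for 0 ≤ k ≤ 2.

H_0 ≅ Z,  H_1 = 0,  H_2 ≅ Z.

Take the total order P < Q < R < S < T on the vertex set. Then K (dimension 2) consists of the simplices:

  0-simplices (5): P, Q, R, S, T
  1-simplices (9): PR, PS, PT, QR, QS, QT, RS, RT, ST
  2-simplices (6): PRS, PRT, PST, QRS, QRT, QST

so the chain groups are C_0 ≅ Z^5, C_1 ≅ Z^9, C_2 ≅ Z^6.

Boundary ∂_1: C_1 → C_0 sends each edge [p,q] (with p < q) to q − p. For instance
  ∂QT = T − Q.
The 5×9 boundary matrix has rank 4 and Smith normal form diag(1,1,1,1).

The boundary map ∂_2: C_2 → C_1 maps a triangle to the signed sum of its edges. For instance
  ∂PRT = RT − PT + PR,
  ∂PST = ST − PT + PS.
The resulting 9×6 matrix has rank 5, and its Smith normal form has invariant factors (1,1,1,1,1).

Computing H_k = (kernel of ∂_k) / (image of ∂_{k+1}):

  H_0: rank C_0 − rank ∂_1 = 5 − 4 = 1, and the invariant factors of ∂_1 are all 1, so H_0 = Z.
  H_1: rank ker ∂_1 − rank ∂_2 = (9 − 4) − 5 = 0, and the invariant factors of ∂_2 are all 1, so H_1 = 0.
  H_2: rank ker ∂_2 − rank ∂_3 = (6 − 5) − 0 = 1, and there is no ∂_3, so H_2 = Z.

(K is a triangulation of the 2-sphere S^2.)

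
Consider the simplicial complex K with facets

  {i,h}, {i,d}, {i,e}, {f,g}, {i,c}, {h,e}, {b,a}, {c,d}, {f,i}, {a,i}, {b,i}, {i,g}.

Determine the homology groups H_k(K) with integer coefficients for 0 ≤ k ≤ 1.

Fix the vertex order a < b < c < d < e < f < g < h < i and write every simplex with vertices in increasing order. Then dim K = 1 and the simplices of K are:

  0-simplices (9): a, b, c, d, e, f, g, h, i
  1-simplices (12): ab, ai, bi, cd, ci, di, eh, ei, fg, fi, gi, hi

Hence C_0 ≅ Z^9, C_1 ≅ Z^12.

Boundary ∂_1: C_1 → C_0 is given by ∂[p,q] = [q] − [p]. For instance
  ∂eh = h − e.
The resulting 9×12 matrix has rank 8, and its Smith normal form has invariant factors (1,1,1,1,1,1,1,1).

Now H_k = ker ∂_k / im ∂_{k+1}, so:

  H_0: rank C_0 − rank ∂_1 = 9 − 8 = 1, and the invariant factors of ∂_1 are all 1, so H_0 = Z.
  H_1: rank ker ∂_1 − rank ∂_2 = (12 − 8) − 0 = 4, and there is no ∂_2, so H_1 = Z^4.

H_0 ≅ Z,  H_1 ≅ Z^4.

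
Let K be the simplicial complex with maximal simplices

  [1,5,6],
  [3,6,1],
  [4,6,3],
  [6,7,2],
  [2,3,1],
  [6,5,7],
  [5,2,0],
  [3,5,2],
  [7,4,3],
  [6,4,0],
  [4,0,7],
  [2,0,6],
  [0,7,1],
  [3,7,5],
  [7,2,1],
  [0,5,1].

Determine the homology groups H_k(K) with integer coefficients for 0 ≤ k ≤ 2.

H_0 = Z,  H_1 = Z^2,  H_2 = Z.

Fix the vertex order 0 < 1 < 2 < 3 < 4 < 5 < 6 < 7 and write every simplex with vertices in increasing order. Then dim K = 2 and the simplices of K are:

  0-simplices (8): [0], [1], [2], [3], [4], [5], [6], [7]
  1-simplices (24): (24 of them)
  2-simplices (16): [0,1,5], [0,1,7], [0,2,5], [0,2,6], [0,4,6], [0,4,7], [1,2,3], [1,2,7], [1,3,6], [1,5,6], [2,3,5], [2,6,7], [3,4,6], [3,4,7], [3,5,7], [5,6,7]

giving chain groups C_0 ≅ Z^8, C_1 ≅ Z^24, C_2 ≅ Z^16.

∂_1: C_1 → C_0 is given by ∂[p,q] = [q] − [p]. For instance
  ∂[6,7] = [7] − [6].
The resulting 8×24 matrix has rank 7, and its Smith normal form has invariant factors (1,1,1,1,1,1,1).

The boundary map ∂_2: C_2 → C_1 sends each 2-simplex [p,q,r] to [q,r] − [p,r] + [p,q]. For instance
  ∂[1,5,6] = [5,6] − [1,6] + [1,5],
  ∂[3,5,7] = [5,7] − [3,7] + [3,5].
The resulting 24×16 matrix has rank 15, and its Smith normal form has invariant factors (1,1,1,1,1,1,1,1,1,1,1,1,1,1,1).

Reading off H_k = ker ∂_k / im ∂_{k+1}:

  H_0: rank C_0 − rank ∂_1 = 8 − 7 = 1, and the invariant factors of ∂_1 are all 1, so H_0 ≅ Z.
  H_1: rank ker ∂_1 − rank ∂_2 = (24 − 7) − 15 = 2, and the invariant factors of ∂_2 are all 1, so H_1 ≅ Z^2.
  H_2: rank ker ∂_2 − rank ∂_3 = (16 − 15) − 0 = 1, and there is no ∂_3, so H_2 ≅ Z.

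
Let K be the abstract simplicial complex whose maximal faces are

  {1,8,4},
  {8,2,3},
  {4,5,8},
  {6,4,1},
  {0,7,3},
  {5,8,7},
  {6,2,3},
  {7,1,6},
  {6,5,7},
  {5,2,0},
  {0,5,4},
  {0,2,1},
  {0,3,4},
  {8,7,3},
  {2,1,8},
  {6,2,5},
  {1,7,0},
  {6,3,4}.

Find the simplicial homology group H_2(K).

H_2 ≅ Z.

We work with the vertex ordering 0 < 1 < 2 < 3 < 4 < 5 < 6 < 7 < 8. The simplices of K, each written with vertices in increasing order, are:

  0-simplices (9): [0], [1], [2], [3], [4], [5], [6], [7], [8]
  1-simplices (27): (27 of them)
  2-simplices (18): [0,1,2], [0,1,7], [0,2,5], [0,3,4], [0,3,7], [0,4,5], [1,2,8], [1,4,6], [1,4,8], [1,6,7], [2,3,6], [2,3,8], [2,5,6], [3,4,6], [3,7,8], [4,5,8], [5,6,7], [5,7,8]

so the chain groups are C_0 ≅ Z^9, C_1 ≅ Z^27, C_2 ≅ Z^18.

∂_1: C_1 → C_0 sends each edge [p,q] (with p < q) to q − p. For instance
  ∂[4,8] = [8] − [4].
The 9×27 boundary matrix has rank 8 and Smith normal form diag(1,1,1,1,1,1,1,1).

Boundary ∂_2: C_2 → C_1 acts by ∂[p,q,r] = [q,r] − [p,r] + [p,q]. For instance
  ∂[3,7,8] = [7,8] − [3,8] + [3,7],
  ∂[0,1,7] = [1,7] − [0,7] + [0,1].
This gives a 27×18 integer matrix of rank 17; reducing to Smith normal form yields diagonal entries (1,1,1,1,1,1,1,1,1,1,1,1,1,1,1,1,1).

Computing H_k = (kernel of ∂_k) / (image of ∂_{k+1}):

  H_2: rank ker ∂_2 − rank ∂_3 = (18 − 17) − 0 = 1, and there is no ∂_3, so H_2 = Z.

(K is a triangulation of the torus T^2.)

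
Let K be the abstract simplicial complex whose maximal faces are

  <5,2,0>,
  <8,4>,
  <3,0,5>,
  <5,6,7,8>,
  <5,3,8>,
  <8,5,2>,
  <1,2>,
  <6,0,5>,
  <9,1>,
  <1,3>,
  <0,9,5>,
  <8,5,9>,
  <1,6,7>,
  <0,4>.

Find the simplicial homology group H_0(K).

Take the total order 0 < 1 < 2 < 3 < 4 < 5 < 6 < 7 < 8 < 9 on the vertex set. Then K (dimension 3) consists of the simplices:

  0-simplices (10): [0], [1], [2], [3], [4], [5], [6], [7], [8], [9]
  1-simplices (24): (24 of them)
  2-simplices (12): [0,2,5], [0,3,5], [0,5,6], [0,5,9], [1,6,7], [2,5,8], [3,5,8], [5,6,7], [5,6,8], [5,7,8], [5,8,9], [6,7,8]
  3-simplices (1): [5,6,7,8]

giving chain groups C_0 ≅ Z^10, C_1 ≅ Z^24, C_2 ≅ Z^12, C_3 ≅ Z^1.

Boundary ∂_1: C_1 → C_0 sends each edge [p,q] (with p < q) to q − p.
As a 10×24 matrix over Z this has rank 9, with invariant factors (1,1,1,1,1,1,1,1,1).

∂_2: C_2 → C_1 acts by ∂[p,q,r] = [q,r] − [p,r] + [p,q]. For instance
  ∂[5,8,9] = [8,9] − [5,9] + [5,8],
  ∂[5,6,8] = [6,8] − [5,8] + [5,6].
The resulting 24×12 matrix has rank 11, and its Smith normal form has invariant factors (1,1,1,1,1,1,1,1,1,1,1).

∂_3: C_3 → C_2 sends each 3-simplex σ to the alternating sum Σ_i (−1)^i (σ with its i-th vertex removed). For instance
  ∂[5,6,7,8] = [6,7,8] − [5,7,8] + [5,6,8] − [5,6,7].
This gives a 12×1 integer matrix of rank 1; reducing to Smith normal form yields diagonal entries (1).

Reading off H_k = ker ∂_k / im ∂_{k+1}:

  H_0: rank C_0 − rank ∂_1 = 10 − 9 = 1, and the invariant factors of ∂_1 are all 1, so H_0 = Z.

H_0 ≅ Z.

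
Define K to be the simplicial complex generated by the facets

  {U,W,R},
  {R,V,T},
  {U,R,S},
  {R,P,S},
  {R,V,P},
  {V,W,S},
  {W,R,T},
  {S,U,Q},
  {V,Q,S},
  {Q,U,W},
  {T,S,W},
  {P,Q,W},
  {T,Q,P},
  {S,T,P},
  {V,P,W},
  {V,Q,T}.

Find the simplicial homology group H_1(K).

H_1 ≅ Z^2.

Fix the vertex order P < Q < R < S < T < U < V < W and write every simplex with vertices in increasing order. Then dim K = 2 and the simplices of K are:

  0-simplices (8): P, Q, R, S, T, U, V, W
  1-simplices (24): PQ, PR, PS, PT, PV, PW, QS, QT, QU, QV, QW, RS, RT, RU, RV, RW, ST, SU, SV, SW, TV, TW, UW, VW
  2-simplices (16): PQT, PQW, PRS, PRV, PST, PVW, QSU, QSV, QTV, QUW, RSU, RTV, RTW, RUW, STW, SVW

giving chain groups C_0 ≅ Z^8, C_1 ≅ Z^24, C_2 ≅ Z^16.

Boundary ∂_1: C_1 → C_0 sends each edge [p,q] (with p < q) to q − p. For instance
  ∂UW = W − U.
This gives a 8×24 integer matrix of rank 7; reducing to Smith normal form yields diagonal entries (1,1,1,1,1,1,1).

The boundary map ∂_2: C_2 → C_1 acts by ∂[p,q,r] = [q,r] − [p,r] + [p,q]. For instance
  ∂RTW = TW − RW + RT,
  ∂STW = TW − SW + ST.
The resulting 24×16 matrix has rank 15, and its Smith normal form has invariant factors (1,1,1,1,1,1,1,1,1,1,1,1,1,1,1).

From H_k ≅ ker(∂_k) / im(∂_{k+1}) we obtain:

  H_1: rank ker ∂_1 − rank ∂_2 = (24 − 7) − 15 = 2, and the invariant factors of ∂_2 are all 1, so H_1 = Z^2.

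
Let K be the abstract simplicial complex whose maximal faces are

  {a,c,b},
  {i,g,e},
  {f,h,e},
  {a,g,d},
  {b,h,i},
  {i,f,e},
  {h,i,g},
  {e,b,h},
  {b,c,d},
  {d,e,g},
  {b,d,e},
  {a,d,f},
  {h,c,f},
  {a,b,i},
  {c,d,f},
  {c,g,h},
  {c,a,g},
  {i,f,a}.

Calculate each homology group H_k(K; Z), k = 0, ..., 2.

Order the vertices as a < b < c < d < e < f < g < h < i. Listing each simplex with vertices in this order, K has dimension 2 with simplices:

  0-simplices (9): a, b, c, d, e, f, g, h, i
  1-simplices (27): ab, ac, ad, af, ag, ai, bc, bd, be, bh, bi, cd, cf, cg, ch, de, df, dg, ef, eg, eh, ei, fh, fi, gh, gi, hi
  2-simplices (18): abc, abi, acg, adf, adg, afi, bcd, bde, beh, bhi, cdf, cfh, cgh, deg, efh, efi, egi, ghi

so the chain groups are C_0 ≅ Z^9, C_1 ≅ Z^27, C_2 ≅ Z^18.

Boundary ∂_1: C_1 → C_0 sends each edge [p,q] (with p < q) to q − p. For instance
  ∂af = f − a.
The resulting 9×27 matrix has rank 8, and its Smith normal form has invariant factors (1,1,1,1,1,1,1,1).

Boundary ∂_2: C_2 → C_1 acts by ∂[p,q,r] = [q,r] − [p,r] + [p,q]. For instance
  ∂beh = eh − bh + be,
  ∂afi = fi − ai + af.
This gives a 27×18 integer matrix of rank 18; reducing to Smith normal form yields diagonal entries (1,1,1,1,1,1,1,1,1,1,1,1,1,1,1,1,1,2).

From H_k ≅ ker(∂_k) / im(∂_{k+1}) we obtain:

  H_0: rank C_0 − rank ∂_1 = 9 − 8 = 1, and the invariant factors of ∂_1 are all 1, so H_0 = Z.
  H_1: rank ker ∂_1 − rank ∂_2 = (27 − 8) − 18 = 1, and ∂_2 has invariant factor 2 > 1, so H_1 = Z × Z/2.
  H_2: rank ker ∂_2 − rank ∂_3 = (18 − 18) − 0 = 0, and there is no ∂_3, so H_2 = 0.

(K is a triangulation of the Klein bottle.)

H_0 ≅ Z,  H_1 ≅ Z × Z/2,  H_2 = 0.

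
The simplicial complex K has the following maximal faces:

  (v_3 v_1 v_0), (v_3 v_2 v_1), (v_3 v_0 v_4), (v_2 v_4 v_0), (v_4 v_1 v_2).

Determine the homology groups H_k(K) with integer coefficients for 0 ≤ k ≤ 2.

We work with the vertex ordering v_0 < v_1 < v_2 < v_3 < v_4. The simplices of K, each written with vertices in increasing order, are:

  0-simplices (5): [v_0], [v_1], [v_2], [v_3], [v_4]
  1-simplices (10): [v_0,v_1], [v_0,v_2], [v_0,v_3], [v_0,v_4], [v_1,v_2], [v_1,v_3], [v_1,v_4], [v_2,v_3], [v_2,v_4], [v_3,v_4]
  2-simplices (5): [v_0,v_1,v_3], [v_0,v_2,v_4], [v_0,v_3,v_4], [v_1,v_2,v_3], [v_1,v_2,v_4]

giving chain groups C_0 ≅ Z^5, C_1 ≅ Z^10, C_2 ≅ Z^5.

The boundary map ∂_1: C_1 → C_0 sends each edge [p,q] (with p < q) to q − p. For instance
  ∂[v_2,v_4] = [v_4] − [v_2].
The resulting 5×10 matrix has rank 4, and its Smith normal form has invariant factors (1,1,1,1).

The boundary map ∂_2: C_2 → C_1 sends each 2-simplex [p,q,r] to [q,r] − [p,r] + [p,q]. For instance
  ∂[v_1,v_2,v_4] = [v_2,v_4] − [v_1,v_4] + [v_1,v_2],
  ∂[v_1,v_2,v_3] = [v_2,v_3] − [v_1,v_3] + [v_1,v_2].
This gives a 10×5 integer matrix of rank 5; reducing to Smith normal form yields diagonal entries (1,1,1,1,1).

Reading off H_k = ker ∂_k / im ∂_{k+1}:

  H_0: rank C_0 − rank ∂_1 = 5 − 4 = 1, and the invariant factors of ∂_1 are all 1, so H_0 ≅ Z.
  H_1: rank ker ∂_1 − rank ∂_2 = (10 − 4) − 5 = 1, and the invariant factors of ∂_2 are all 1, so H_1 ≅ Z.
  H_2: rank ker ∂_2 − rank ∂_3 = (5 − 5) − 0 = 0, and there is no ∂_3, so H_2 ≅ 0.

H_0 = Z,  H_1 = Z,  H_2 = 0.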